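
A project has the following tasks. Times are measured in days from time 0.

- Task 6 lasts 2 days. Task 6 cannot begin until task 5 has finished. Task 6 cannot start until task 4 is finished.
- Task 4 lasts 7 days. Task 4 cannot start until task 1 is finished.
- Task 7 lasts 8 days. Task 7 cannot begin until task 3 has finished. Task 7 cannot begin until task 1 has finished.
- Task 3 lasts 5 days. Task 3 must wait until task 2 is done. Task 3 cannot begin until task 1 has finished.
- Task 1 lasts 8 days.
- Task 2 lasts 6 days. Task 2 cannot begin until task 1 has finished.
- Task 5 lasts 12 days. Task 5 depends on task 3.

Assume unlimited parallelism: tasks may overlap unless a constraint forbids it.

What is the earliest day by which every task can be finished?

Task 1 has no prerequisites, so it starts at day 0 and finishes at day 8.
After task 1 (finishes day 8), task 4 can start at day 8 and finishes at day 15.
Task 2 waits on task 1 (finishes day 8), so it starts at day 8 and finishes at 8 + 6 = day 14.
Task 3 needs all of task 2 (finishes day 14); task 1 (finishes day 8). That puts its earliest start at day 14; it finishes at 14 + 5 = day 19.
For task 7: task 3 (finishes day 19); task 1 (finishes day 8). Taking the maximum gives a start of day 19, and it finishes at 19 + 8 = day 27.
Task 5 cannot begin until task 3 (finishes day 19). It runs from day 19 to 19 + 12 = day 31.
Task 6 needs all of task 5 (finishes day 31); task 4 (finishes day 15). That puts its earliest start at day 31; it finishes at 31 + 2 = day 33.
All tasks are finished once the last one completes. Finish times: Task 1 at 8, Task 2 at 14, Task 3 at 19, Task 4 at 15, Task 5 at 31, Task 6 at 33, Task 7 at 27. The latest is day 33.

33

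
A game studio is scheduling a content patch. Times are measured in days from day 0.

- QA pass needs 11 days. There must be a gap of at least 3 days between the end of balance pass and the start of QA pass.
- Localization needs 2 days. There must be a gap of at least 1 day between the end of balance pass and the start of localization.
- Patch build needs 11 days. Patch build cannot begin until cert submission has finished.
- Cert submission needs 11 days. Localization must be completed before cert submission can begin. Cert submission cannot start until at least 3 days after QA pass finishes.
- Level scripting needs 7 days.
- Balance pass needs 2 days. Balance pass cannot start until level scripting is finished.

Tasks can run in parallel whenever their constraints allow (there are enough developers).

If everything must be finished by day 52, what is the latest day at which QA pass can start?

Patch build has no dependents, so it just needs to finish by day 52. Starting by 52 − 11 = day 41 achieves that.
Since patch build (must start by day 41) depends on it, cert submission must finish by day 41. Backing off its 11-day duration gives a latest start of day 30.
QA pass has to be done before cert submission (must start by day 30, minus 3-day gap → day 27). That means finishing by day 27, i.e. starting by 27 − 11 = day 16.

16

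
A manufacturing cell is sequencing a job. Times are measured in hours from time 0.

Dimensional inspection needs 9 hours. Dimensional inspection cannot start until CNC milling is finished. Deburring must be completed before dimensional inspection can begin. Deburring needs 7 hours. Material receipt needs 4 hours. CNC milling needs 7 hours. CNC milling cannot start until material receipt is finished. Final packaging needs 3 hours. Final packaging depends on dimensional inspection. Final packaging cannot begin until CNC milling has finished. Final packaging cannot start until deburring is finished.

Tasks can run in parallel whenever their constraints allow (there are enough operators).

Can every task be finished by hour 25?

Yes

Deburring has no prerequisites, so it starts at hour 0 and finishes at hour 7.
Material receipt can start immediately at hour 0; it finishes at hour 4.
After material receipt (finishes hour 4), CNC milling can start at hour 4 and finishes at hour 11.
For dimensional inspection: CNC milling (finishes hour 11); deburring (finishes hour 7). Taking the maximum gives a start of hour 11, and it finishes at 11 + 9 = hour 20.
Final packaging needs all of dimensional inspection (finishes hour 20); CNC milling (finishes hour 11); deburring (finishes hour 7). That puts its earliest start at hour 20; it finishes at 20 + 3 = hour 23.
Every task is finished by hour 23, which is no later than the deadline of 25, so the schedule is feasible.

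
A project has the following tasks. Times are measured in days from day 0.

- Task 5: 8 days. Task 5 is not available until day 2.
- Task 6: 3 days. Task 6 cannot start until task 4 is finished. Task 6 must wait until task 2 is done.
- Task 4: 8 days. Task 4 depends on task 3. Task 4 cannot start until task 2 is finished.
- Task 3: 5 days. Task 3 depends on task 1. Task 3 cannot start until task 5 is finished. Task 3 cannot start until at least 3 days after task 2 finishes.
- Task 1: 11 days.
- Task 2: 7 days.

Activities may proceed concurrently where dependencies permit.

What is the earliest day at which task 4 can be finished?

Task 5 waits on its own release at day 2, so it starts at day 2 and finishes at 2 + 8 = day 10.
Nothing blocks task 2, so it runs from day 0 to day 7.
Nothing blocks task 1, so it runs from day 0 to day 11.
Task 3 cannot start until task 1 (finishes day 11); task 5 (finishes day 10); task 2 (finishes day 7, plus 3-day gap → day 10). The controlling bound is day 11, so task 3 finishes at 11 + 5 = day 16.
For task 4: task 3 (finishes day 16); task 2 (finishes day 7). Taking the maximum gives a start of day 16, and it finishes at 16 + 8 = day 24.

24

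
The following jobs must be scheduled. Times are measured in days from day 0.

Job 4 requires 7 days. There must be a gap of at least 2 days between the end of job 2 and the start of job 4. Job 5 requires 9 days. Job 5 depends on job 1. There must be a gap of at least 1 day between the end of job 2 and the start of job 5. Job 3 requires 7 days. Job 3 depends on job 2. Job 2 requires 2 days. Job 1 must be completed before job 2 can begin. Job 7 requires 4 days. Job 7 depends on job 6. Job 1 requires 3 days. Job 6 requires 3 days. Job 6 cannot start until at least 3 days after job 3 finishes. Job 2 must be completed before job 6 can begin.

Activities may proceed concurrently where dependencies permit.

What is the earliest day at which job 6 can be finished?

Job 1 can start immediately at day 0; it finishes at day 3.
Job 2 cannot begin until job 1 (finishes day 3). It runs from day 3 to 3 + 2 = day 5.
After job 2 (finishes day 5), job 3 can start at day 5 and finishes at day 12.
For job 6: job 3 (finishes day 12, plus 3-day gap → day 15); job 2 (finishes day 5). Taking the maximum gives a start of day 15, and it finishes at 15 + 3 = day 18.

18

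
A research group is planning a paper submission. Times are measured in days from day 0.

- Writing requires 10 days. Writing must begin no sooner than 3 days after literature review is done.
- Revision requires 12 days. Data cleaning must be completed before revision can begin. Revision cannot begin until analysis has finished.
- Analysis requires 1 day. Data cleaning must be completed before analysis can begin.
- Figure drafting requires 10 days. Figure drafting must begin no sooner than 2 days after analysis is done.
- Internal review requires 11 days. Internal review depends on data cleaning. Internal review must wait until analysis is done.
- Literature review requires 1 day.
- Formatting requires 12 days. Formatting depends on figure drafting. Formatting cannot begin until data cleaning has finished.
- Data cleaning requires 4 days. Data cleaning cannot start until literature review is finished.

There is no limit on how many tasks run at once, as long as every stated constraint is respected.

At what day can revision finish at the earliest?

Nothing blocks literature review, so it runs from day 0 to day 1.
After literature review (finishes day 1), data cleaning can start at day 1 and finishes at day 5.
Analysis cannot begin until data cleaning (finishes day 5). It runs from day 5 to 5 + 1 = day 6.
For revision: data cleaning (finishes day 5); analysis (finishes day 6). Taking the maximum gives a start of day 6, and it finishes at 6 + 12 = day 18.

18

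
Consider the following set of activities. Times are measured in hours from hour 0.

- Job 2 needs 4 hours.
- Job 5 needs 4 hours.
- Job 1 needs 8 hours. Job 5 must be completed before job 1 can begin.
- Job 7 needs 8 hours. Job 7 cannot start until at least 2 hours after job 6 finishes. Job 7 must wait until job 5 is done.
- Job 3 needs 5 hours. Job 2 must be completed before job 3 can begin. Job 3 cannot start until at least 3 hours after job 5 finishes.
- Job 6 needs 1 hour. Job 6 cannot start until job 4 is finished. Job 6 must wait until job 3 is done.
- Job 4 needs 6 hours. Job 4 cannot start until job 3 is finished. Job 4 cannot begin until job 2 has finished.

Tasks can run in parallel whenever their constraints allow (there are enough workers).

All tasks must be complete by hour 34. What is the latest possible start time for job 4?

Job 7 has no dependents, so it just needs to finish by hour 34. Starting by 34 − 8 = hour 26 achieves that.
Job 6 must finish before job 7 (must start by hour 26, minus 2-hour gap → hour 24). With a 1-hour duration, job 6 must start by 24 − 1 = hour 23.
Job 4 must finish before job 6 (must start by hour 23). With a 6-hour duration, job 4 must start by 23 − 6 = hour 17.

17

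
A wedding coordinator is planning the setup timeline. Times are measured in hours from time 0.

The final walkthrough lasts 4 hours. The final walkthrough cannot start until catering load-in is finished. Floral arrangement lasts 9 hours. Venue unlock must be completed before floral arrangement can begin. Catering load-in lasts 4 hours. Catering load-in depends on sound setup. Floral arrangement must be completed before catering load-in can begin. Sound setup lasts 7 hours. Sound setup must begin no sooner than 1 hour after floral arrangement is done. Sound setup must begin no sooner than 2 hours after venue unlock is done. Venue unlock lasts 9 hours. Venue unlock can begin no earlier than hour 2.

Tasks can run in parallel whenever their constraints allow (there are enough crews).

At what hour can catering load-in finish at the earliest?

Venue unlock waits on its own release at hour 2, so it starts at hour 2 and finishes at 2 + 9 = hour 11.
After venue unlock (finishes hour 11), floral arrangement can start at hour 11 and finishes at hour 20.
Sound setup needs all of floral arrangement (finishes hour 20, plus 1-hour gap → hour 21); venue unlock (finishes hour 11, plus 2-hour gap → hour 13). That puts its earliest start at hour 21; it finishes at 21 + 7 = hour 28.
For catering load-in: sound setup (finishes hour 28); floral arrangement (finishes hour 20). Taking the maximum gives a start of hour 28, and it finishes at 28 + 4 = hour 32.

32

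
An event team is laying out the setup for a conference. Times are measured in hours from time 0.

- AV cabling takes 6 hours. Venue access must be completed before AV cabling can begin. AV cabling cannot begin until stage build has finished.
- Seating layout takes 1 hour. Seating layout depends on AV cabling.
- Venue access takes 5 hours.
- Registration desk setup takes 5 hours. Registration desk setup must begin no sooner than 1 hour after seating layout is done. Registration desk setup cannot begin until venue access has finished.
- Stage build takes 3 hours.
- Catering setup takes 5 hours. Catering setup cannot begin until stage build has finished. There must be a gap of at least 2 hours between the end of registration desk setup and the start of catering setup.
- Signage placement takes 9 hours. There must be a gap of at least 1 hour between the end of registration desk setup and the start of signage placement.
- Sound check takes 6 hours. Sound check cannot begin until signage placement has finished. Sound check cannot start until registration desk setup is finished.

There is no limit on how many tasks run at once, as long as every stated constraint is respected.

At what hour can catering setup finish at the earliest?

Nothing blocks stage build, so it runs from hour 0 to hour 3.
Venue access can start immediately at hour 0; it finishes at hour 5.
AV cabling needs all of venue access (finishes hour 5); stage build (finishes hour 3). That puts its earliest start at hour 5; it finishes at 5 + 6 = hour 11.
After AV cabling (finishes hour 11), seating layout can start at hour 11 and finishes at hour 12.
For registration desk setup: seating layout (finishes hour 12, plus 1-hour gap → hour 13); venue access (finishes hour 5). Taking the maximum gives a start of hour 13, and it finishes at 13 + 5 = hour 18.
Catering setup has to wait for stage build (finishes hour 3); registration desk setup (finishes hour 18, plus 2-hour gap → hour 20). The latest of these is hour 20, so catering setup runs hour 20 to 20 + 5 = hour 25.

25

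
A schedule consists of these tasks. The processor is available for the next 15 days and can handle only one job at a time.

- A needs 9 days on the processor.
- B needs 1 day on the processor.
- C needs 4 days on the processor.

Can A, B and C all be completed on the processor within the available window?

Running back to back, the jobs need 9 + 1 + 4 = 14 days on the processor.
Since 14 ≤ 15, they fit within the window.

Yes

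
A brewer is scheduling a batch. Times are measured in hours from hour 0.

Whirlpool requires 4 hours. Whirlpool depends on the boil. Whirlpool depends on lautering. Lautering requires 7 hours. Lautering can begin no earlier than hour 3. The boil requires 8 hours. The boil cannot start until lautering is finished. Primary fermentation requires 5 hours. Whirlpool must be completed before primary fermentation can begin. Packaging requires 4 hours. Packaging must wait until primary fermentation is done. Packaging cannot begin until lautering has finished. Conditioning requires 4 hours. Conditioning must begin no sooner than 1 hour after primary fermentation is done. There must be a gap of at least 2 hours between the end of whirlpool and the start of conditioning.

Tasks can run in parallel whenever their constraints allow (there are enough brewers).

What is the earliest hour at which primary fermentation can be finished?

Lautering cannot begin until its own release at hour 3. It runs from hour 3 to 3 + 7 = hour 10.
After lautering (finishes hour 10), the boil can start at hour 10 and finishes at hour 18.
Whirlpool needs all of the boil (finishes hour 18); lautering (finishes hour 10). That puts its earliest start at hour 18; it finishes at 18 + 4 = hour 22.
Primary fermentation waits on whirlpool (finishes hour 22), so it starts at hour 22 and finishes at 22 + 5 = hour 27.

27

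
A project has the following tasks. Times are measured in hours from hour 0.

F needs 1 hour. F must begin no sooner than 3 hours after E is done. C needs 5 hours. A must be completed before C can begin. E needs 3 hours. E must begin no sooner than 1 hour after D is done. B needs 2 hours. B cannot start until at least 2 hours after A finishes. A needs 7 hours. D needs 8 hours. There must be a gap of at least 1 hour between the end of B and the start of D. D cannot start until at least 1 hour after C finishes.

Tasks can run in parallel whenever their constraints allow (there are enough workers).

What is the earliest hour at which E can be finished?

25

A can start immediately at hour 0; it finishes at hour 7.
After A (finishes hour 7), C can start at hour 7 and finishes at hour 12.
B waits on A (finishes hour 7, plus 2-hour gap → hour 9), so it starts at hour 9 and finishes at 9 + 2 = hour 11.
For D: B (finishes hour 11, plus 1-hour gap → hour 12); C (finishes hour 12, plus 1-hour gap → hour 13). Taking the maximum gives a start of hour 13, and it finishes at 13 + 8 = hour 21.
After D (finishes hour 21, plus 1-hour gap → hour 22), E can start at hour 22 and finishes at hour 25.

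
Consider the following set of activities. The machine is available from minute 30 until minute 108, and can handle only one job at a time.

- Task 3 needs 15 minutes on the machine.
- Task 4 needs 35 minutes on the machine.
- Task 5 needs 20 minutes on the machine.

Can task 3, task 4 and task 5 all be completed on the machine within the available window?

Yes

The machine window is 108 − 30 = 78 minutes.
Running back to back, the jobs need 15 + 35 + 20 = 70 minutes on the machine.
Since 70 ≤ 78, they fit within the window.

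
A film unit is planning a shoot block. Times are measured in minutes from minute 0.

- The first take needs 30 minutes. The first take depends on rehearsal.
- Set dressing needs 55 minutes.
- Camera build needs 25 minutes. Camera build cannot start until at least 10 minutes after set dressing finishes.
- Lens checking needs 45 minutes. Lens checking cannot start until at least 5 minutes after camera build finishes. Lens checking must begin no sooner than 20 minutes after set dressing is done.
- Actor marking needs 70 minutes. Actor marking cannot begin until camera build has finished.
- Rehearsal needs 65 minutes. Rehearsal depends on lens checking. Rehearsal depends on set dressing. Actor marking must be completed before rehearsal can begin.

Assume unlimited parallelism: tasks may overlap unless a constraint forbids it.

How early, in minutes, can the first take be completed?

255

Set dressing can start immediately at minute 0; it finishes at minute 55.
Camera build cannot begin until set dressing (finishes minute 55, plus 10-minute gap → minute 65). It runs from minute 65 to 65 + 25 = minute 90.
Actor marking waits on camera build (finishes minute 90), so it starts at minute 90 and finishes at 90 + 70 = minute 160.
Lens checking has to wait for camera build (finishes minute 90, plus 5-minute gap → minute 95); set dressing (finishes minute 55, plus 20-minute gap → minute 75). The latest of these is minute 95, so lens checking runs minute 95 to 95 + 45 = minute 140.
Rehearsal has to wait for lens checking (finishes minute 140); set dressing (finishes minute 55); actor marking (finishes minute 160). The latest of these is minute 160, so rehearsal runs minute 160 to 160 + 65 = minute 225.
The first take cannot begin until rehearsal (finishes minute 225). It runs from minute 225 to 225 + 30 = minute 255.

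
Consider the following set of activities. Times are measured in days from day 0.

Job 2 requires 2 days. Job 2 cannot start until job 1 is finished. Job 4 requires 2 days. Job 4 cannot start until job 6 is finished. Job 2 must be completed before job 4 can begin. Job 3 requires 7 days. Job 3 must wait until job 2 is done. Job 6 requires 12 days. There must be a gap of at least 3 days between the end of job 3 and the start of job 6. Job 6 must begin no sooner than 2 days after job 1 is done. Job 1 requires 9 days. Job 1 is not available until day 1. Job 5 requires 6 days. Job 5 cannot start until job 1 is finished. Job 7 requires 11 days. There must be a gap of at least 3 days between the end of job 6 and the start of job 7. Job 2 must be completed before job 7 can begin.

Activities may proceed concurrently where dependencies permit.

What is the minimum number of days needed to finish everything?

48

Job 1 cannot begin until its own release at day 1. It runs from day 1 to 1 + 9 = day 10.
Job 5 waits on job 1 (finishes day 10), so it starts at day 10 and finishes at 10 + 6 = day 16.
After job 1 (finishes day 10), job 2 can start at day 10 and finishes at day 12.
After job 2 (finishes day 12), job 3 can start at day 12 and finishes at day 19.
Job 6 needs all of job 3 (finishes day 19, plus 3-day gap → day 22); job 1 (finishes day 10, plus 2-day gap → day 12). That puts its earliest start at day 22; it finishes at 22 + 12 = day 34.
Job 7 needs all of job 6 (finishes day 34, plus 3-day gap → day 37); job 2 (finishes day 12). That puts its earliest start at day 37; it finishes at 37 + 11 = day 48.
Job 4 cannot start until job 6 (finishes day 34); job 2 (finishes day 12). The controlling bound is day 34, so job 4 finishes at 34 + 2 = day 36.
All tasks are finished once the last one completes. Finish times: Job 1 at 10, Job 2 at 12, Job 3 at 19, Job 4 at 36, Job 5 at 16, Job 6 at 34, Job 7 at 48. The latest is day 48.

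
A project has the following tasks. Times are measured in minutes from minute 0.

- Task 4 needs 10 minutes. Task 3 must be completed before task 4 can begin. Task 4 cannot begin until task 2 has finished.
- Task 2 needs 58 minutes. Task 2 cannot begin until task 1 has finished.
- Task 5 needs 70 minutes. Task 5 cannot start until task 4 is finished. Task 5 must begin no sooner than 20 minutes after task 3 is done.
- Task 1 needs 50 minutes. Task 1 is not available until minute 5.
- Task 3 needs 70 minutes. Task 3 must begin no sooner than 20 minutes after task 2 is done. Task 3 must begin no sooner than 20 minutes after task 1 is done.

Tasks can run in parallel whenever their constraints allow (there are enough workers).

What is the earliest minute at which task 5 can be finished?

293

Task 1 cannot begin until its own release at minute 5. It runs from minute 5 to 5 + 50 = minute 55.
Task 2 cannot begin until task 1 (finishes minute 55). It runs from minute 55 to 55 + 58 = minute 113.
For task 3: task 2 (finishes minute 113, plus 20-minute gap → minute 133); task 1 (finishes minute 55, plus 20-minute gap → minute 75). Taking the maximum gives a start of minute 133, and it finishes at 133 + 70 = minute 203.
Task 4 needs all of task 3 (finishes minute 203); task 2 (finishes minute 113). That puts its earliest start at minute 203; it finishes at 203 + 10 = minute 213.
Task 5 needs all of task 4 (finishes minute 213); task 3 (finishes minute 203, plus 20-minute gap → minute 223). That puts its earliest start at minute 223; it finishes at 223 + 70 = minute 293.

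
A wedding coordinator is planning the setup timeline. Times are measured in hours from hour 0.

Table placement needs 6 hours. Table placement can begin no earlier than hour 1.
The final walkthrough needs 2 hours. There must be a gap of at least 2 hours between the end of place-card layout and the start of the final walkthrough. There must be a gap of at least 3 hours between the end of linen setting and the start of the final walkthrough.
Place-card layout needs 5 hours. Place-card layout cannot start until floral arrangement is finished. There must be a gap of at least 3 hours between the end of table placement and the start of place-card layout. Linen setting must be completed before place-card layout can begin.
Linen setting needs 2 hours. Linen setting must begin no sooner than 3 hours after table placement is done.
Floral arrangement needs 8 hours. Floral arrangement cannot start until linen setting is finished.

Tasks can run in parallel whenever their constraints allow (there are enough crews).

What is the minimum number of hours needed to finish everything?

Table placement waits on its own release at hour 1, so it starts at hour 1 and finishes at 1 + 6 = hour 7.
After table placement (finishes hour 7, plus 3-hour gap → hour 10), linen setting can start at hour 10 and finishes at hour 12.
Floral arrangement cannot begin until linen setting (finishes hour 12). It runs from hour 12 to 12 + 8 = hour 20.
For place-card layout: floral arrangement (finishes hour 20); table placement (finishes hour 7, plus 3-hour gap → hour 10); linen setting (finishes hour 12). Taking the maximum gives a start of hour 20, and it finishes at 20 + 5 = hour 25.
The final walkthrough needs all of place-card layout (finishes hour 25, plus 2-hour gap → hour 27); linen setting (finishes hour 12, plus 3-hour gap → hour 15). That puts its earliest start at hour 27; it finishes at 27 + 2 = hour 29.
All tasks are finished once the last one completes. Finish times: Table placement at 7, Linen setting at 12, Floral arrangement at 20, Place-card layout at 25, The final walkthrough at 29. The latest is hour 29.

29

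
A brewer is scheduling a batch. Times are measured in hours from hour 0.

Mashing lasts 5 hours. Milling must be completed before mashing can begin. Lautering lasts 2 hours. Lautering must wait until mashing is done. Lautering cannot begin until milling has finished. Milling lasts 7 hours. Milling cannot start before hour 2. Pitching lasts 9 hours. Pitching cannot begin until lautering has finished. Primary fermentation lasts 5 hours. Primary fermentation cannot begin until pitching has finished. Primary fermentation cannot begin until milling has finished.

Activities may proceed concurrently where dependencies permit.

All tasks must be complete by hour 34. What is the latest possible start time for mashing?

13

Primary fermentation has no dependents, so it just needs to finish by hour 34. Starting by 34 − 5 = hour 29 achieves that.
Pitching must finish before primary fermentation (must start by hour 29). With a 9-hour duration, pitching must start by 29 − 9 = hour 20.
Since pitching (must start by hour 20) depends on it, lautering must finish by hour 20. Backing off its 2-hour duration gives a latest start of hour 18.
Mashing feeds into lautering (must start by hour 18); so mashing must finish by hour 18 and therefore start by hour 13.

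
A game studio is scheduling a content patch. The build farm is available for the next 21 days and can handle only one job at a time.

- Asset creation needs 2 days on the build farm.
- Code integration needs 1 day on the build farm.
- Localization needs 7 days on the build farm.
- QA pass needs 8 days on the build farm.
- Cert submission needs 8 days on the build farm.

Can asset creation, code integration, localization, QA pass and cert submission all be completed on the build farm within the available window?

No

Running back to back, the jobs need 2 + 1 + 7 + 8 + 8 = 26 days on the build farm.
Since 26 > 21, they cannot all fit.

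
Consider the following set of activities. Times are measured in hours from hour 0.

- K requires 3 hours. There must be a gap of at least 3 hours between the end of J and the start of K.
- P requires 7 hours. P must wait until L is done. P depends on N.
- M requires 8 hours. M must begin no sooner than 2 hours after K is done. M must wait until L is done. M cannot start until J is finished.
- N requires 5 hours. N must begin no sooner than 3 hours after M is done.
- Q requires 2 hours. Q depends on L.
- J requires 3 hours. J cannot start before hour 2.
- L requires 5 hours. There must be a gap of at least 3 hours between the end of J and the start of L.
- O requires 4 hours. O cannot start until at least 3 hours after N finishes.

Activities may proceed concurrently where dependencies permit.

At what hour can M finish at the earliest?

21

After its own release at hour 2, J can start at hour 2 and finishes at hour 5.
L cannot begin until J (finishes hour 5, plus 3-hour gap → hour 8). It runs from hour 8 to 8 + 5 = hour 13.
K waits on J (finishes hour 5, plus 3-hour gap → hour 8), so it starts at hour 8 and finishes at 8 + 3 = hour 11.
M has to wait for K (finishes hour 11, plus 2-hour gap → hour 13); L (finishes hour 13); J (finishes hour 5). The latest of these is hour 13, so M runs hour 13 to 13 + 8 = hour 21.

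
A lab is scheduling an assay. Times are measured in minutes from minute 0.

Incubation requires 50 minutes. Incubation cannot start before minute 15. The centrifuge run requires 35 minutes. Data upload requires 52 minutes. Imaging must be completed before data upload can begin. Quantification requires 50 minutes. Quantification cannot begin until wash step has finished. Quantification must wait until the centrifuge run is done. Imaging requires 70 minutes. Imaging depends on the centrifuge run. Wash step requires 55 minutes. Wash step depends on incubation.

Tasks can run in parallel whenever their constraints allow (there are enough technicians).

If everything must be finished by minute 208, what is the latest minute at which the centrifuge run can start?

Quantification must finish by minute 208; it takes 50 minutes, so it must start by 208 − 50 = minute 158.
To finish by minute 208, data upload (duration 52) must start no later than minute 156.
Imaging feeds into data upload (must start by minute 156); so imaging must finish by minute 156 and therefore start by minute 86.
The centrifuge run must finish in time for imaging (must start by minute 86); quantification (must start by minute 158). The tightest is minute 86, so the centrifuge run must start by 86 − 35 = minute 51.

51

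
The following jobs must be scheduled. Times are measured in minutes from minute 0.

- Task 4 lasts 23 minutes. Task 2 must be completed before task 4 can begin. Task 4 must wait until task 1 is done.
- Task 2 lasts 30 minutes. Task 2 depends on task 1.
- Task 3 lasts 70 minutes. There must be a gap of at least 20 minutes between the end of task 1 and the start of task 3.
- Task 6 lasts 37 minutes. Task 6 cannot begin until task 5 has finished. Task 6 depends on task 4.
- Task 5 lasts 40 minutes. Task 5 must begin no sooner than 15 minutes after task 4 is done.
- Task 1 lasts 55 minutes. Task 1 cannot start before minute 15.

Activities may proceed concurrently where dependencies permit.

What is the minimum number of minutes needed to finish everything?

Task 1 cannot begin until its own release at minute 15. It runs from minute 15 to 15 + 55 = minute 70.
Task 3 cannot begin until task 1 (finishes minute 70, plus 20-minute gap → minute 90). It runs from minute 90 to 90 + 70 = minute 160.
After task 1 (finishes minute 70), task 2 can start at minute 70 and finishes at minute 100.
For task 4: task 2 (finishes minute 100); task 1 (finishes minute 70). Taking the maximum gives a start of minute 100, and it finishes at 100 + 23 = minute 123.
Task 5 cannot begin until task 4 (finishes minute 123, plus 15-minute gap → minute 138). It runs from minute 138 to 138 + 40 = minute 178.
Task 6 cannot start until task 5 (finishes minute 178); task 4 (finishes minute 123). The controlling bound is minute 178, so task 6 finishes at 178 + 37 = minute 215.
All tasks are finished once the last one completes. Finish times: Task 1 at 70, Task 2 at 100, Task 3 at 160, Task 4 at 123, Task 5 at 178, Task 6 at 215. The latest is minute 215.

215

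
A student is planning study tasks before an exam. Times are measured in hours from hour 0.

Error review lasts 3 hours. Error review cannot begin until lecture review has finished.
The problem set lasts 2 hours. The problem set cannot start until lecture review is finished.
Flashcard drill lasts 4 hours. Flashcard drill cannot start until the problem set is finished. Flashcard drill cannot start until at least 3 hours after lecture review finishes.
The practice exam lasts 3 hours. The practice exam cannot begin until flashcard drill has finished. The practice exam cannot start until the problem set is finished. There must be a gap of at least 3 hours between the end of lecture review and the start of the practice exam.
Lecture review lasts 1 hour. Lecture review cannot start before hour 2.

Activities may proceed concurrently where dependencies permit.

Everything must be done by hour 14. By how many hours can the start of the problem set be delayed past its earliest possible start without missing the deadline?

2

Lecture review waits on its own release at hour 2, so it starts at hour 2 and finishes at 2 + 1 = hour 3.
The problem set cannot begin until lecture review (finishes hour 3). It runs from hour 3 to 3 + 2 = hour 5.

Working backward from the deadline:
Nothing follows the practice exam; the deadline of hour 14 is its only limit. It must start by 14 − 3 = hour 11.
Flashcard drill must finish before the practice exam (must start by hour 11). With a 4-hour duration, flashcard drill must start by 11 − 4 = hour 7.
For the problem set: flashcard drill (must start by hour 7); the practice exam (must start by hour 11). The most restrictive is hour 7; with a 2-hour duration, the problem set must start by hour 5.
So the problem set can start as early as hour 3 and as late as hour 5, giving 5 − 3 = 2 hours of slack.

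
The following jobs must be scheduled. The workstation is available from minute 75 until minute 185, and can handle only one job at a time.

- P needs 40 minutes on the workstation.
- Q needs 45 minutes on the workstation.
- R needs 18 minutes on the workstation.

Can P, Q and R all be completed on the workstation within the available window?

The workstation window is 185 − 75 = 110 minutes.
Running back to back, the jobs need 40 + 45 + 18 = 103 minutes on the workstation.
Since 103 ≤ 110, they fit within the window.

Yes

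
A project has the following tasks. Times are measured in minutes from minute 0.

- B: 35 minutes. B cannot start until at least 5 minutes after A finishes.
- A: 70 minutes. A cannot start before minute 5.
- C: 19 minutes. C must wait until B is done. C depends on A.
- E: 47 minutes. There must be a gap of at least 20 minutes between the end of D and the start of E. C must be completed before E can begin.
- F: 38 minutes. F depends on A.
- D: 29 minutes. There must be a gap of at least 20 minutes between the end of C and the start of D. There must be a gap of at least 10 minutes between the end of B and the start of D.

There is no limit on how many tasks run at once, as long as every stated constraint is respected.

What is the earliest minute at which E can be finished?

250

A cannot begin until its own release at minute 5. It runs from minute 5 to 5 + 70 = minute 75.
B waits on A (finishes minute 75, plus 5-minute gap → minute 80), so it starts at minute 80 and finishes at 80 + 35 = minute 115.
C needs all of B (finishes minute 115); A (finishes minute 75). That puts its earliest start at minute 115; it finishes at 115 + 19 = minute 134.
D cannot start until C (finishes minute 134, plus 20-minute gap → minute 154); B (finishes minute 115, plus 10-minute gap → minute 125). The controlling bound is minute 154, so D finishes at 154 + 29 = minute 183.
E has to wait for D (finishes minute 183, plus 20-minute gap → minute 203); C (finishes minute 134). The latest of these is minute 203, so E runs minute 203 to 203 + 47 = minute 250.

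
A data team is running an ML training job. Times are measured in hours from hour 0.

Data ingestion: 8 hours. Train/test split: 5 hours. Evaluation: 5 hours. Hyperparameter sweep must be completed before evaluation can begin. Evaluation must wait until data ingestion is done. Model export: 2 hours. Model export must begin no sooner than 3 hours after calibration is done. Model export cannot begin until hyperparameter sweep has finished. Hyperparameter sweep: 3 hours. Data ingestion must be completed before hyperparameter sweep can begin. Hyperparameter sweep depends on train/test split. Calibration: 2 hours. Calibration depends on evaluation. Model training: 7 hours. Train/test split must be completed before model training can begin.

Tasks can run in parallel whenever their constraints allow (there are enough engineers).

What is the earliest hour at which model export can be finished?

Train/test split has no prerequisites, so it starts at hour 0 and finishes at hour 5.
Data ingestion has no prerequisites, so it starts at hour 0 and finishes at hour 8.
Hyperparameter sweep has to wait for data ingestion (finishes hour 8); train/test split (finishes hour 5). The latest of these is hour 8, so hyperparameter sweep runs hour 8 to 8 + 3 = hour 11.
Evaluation cannot start until hyperparameter sweep (finishes hour 11); data ingestion (finishes hour 8). The controlling bound is hour 11, so evaluation finishes at 11 + 5 = hour 16.
Calibration cannot begin until evaluation (finishes hour 16). It runs from hour 16 to 16 + 2 = hour 18.
Model export cannot start until calibration (finishes hour 18, plus 3-hour gap → hour 21); hyperparameter sweep (finishes hour 11). The controlling bound is hour 21, so model export finishes at 21 + 2 = hour 23.

23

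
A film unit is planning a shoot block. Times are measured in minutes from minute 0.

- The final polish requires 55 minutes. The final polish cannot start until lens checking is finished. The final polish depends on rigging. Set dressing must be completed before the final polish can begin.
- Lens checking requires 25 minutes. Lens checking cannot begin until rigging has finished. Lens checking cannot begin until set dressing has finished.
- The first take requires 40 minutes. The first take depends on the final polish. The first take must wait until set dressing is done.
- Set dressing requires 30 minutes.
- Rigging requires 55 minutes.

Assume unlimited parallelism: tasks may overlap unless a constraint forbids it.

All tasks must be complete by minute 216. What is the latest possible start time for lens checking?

Nothing follows the first take; the deadline of minute 216 is its only limit. It must start by 216 − 40 = minute 176.
The final polish feeds into the first take (must start by minute 176); so the final polish must finish by minute 176 and therefore start by minute 121.
Lens checking has to be done before the final polish (must start by minute 121). That means finishing by minute 121, i.e. starting by 121 − 25 = minute 96.

96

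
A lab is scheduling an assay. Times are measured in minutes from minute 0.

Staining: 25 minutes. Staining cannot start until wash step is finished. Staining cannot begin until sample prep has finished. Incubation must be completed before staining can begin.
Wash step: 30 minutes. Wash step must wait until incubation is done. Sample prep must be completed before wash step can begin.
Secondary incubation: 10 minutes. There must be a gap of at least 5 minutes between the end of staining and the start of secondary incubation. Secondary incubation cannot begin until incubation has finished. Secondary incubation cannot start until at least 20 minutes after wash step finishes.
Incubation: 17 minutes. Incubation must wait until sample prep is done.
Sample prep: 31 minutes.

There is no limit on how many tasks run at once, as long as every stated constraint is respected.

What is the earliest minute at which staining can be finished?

103

Sample prep can start immediately at minute 0; it finishes at minute 31.
After sample prep (finishes minute 31), incubation can start at minute 31 and finishes at minute 48.
Wash step needs all of incubation (finishes minute 48); sample prep (finishes minute 31). That puts its earliest start at minute 48; it finishes at 48 + 30 = minute 78.
Staining has to wait for wash step (finishes minute 78); sample prep (finishes minute 31); incubation (finishes minute 48). The latest of these is minute 78, so staining runs minute 78 to 78 + 25 = minute 103.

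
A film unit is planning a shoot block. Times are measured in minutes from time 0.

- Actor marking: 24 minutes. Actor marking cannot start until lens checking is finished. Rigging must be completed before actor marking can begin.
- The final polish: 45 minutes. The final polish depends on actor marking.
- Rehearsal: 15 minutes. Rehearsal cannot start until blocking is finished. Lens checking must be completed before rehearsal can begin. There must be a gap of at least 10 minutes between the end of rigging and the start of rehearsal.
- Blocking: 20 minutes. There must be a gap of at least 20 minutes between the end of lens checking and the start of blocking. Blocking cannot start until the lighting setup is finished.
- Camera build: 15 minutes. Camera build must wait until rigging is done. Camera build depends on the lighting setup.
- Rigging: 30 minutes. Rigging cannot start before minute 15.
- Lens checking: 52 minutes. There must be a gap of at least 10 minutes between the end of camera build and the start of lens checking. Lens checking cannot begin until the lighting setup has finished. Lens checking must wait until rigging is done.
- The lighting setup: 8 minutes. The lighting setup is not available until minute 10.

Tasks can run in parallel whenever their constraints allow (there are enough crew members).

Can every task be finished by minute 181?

No

The lighting setup cannot begin until its own release at minute 10. It runs from minute 10 to 10 + 8 = minute 18.
Rigging cannot begin until its own release at minute 15. It runs from minute 15 to 15 + 30 = minute 45.
For camera build: rigging (finishes minute 45); the lighting setup (finishes minute 18). Taking the maximum gives a start of minute 45, and it finishes at 45 + 15 = minute 60.
Lens checking needs all of camera build (finishes minute 60, plus 10-minute gap → minute 70); the lighting setup (finishes minute 18); rigging (finishes minute 45). That puts its earliest start at minute 70; it finishes at 70 + 52 = minute 122.
Actor marking needs all of lens checking (finishes minute 122); rigging (finishes minute 45). That puts its earliest start at minute 122; it finishes at 122 + 24 = minute 146.
The final polish cannot begin until actor marking (finishes minute 146). It runs from minute 146 to 146 + 45 = minute 191.
Blocking has to wait for lens checking (finishes minute 122, plus 20-minute gap → minute 142); the lighting setup (finishes minute 18). The latest of these is minute 142, so blocking runs minute 142 to 142 + 20 = minute 162.
For rehearsal: blocking (finishes minute 162); lens checking (finishes minute 122); rigging (finishes minute 45, plus 10-minute gap → minute 55). Taking the maximum gives a start of minute 162, and it finishes at 162 + 15 = minute 177.
The earliest everything can be done is minute 191, which is after the deadline of 181, so it is not possible.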